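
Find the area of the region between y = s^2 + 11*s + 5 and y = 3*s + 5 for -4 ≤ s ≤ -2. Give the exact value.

88/3

On [-4, -2], (s^2 + 11*s + 5) - (3*s + 5) = s^2 + 8*s is ≤ 0 throughout, so the area is a single integral of |s^2 + 8*s|.
∫[-4,-2] (s^2 + 8*s) ds = -88/3; the area of that piece is 88/3.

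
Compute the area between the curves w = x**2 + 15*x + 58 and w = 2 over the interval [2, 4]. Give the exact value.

On [2, 4], (x**2 + 15*x + 58) - (2) = x**2 + 15*x + 56 is ≥ 0 throughout, so the area is a single integral of |x**2 + 15*x + 56|.
∫[2,4] (x**2 + 15*x + 56) dx = 662/3.

662/3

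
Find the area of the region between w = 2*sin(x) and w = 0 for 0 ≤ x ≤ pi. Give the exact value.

On [0, pi], (2*sin(x)) - (0) = 2*sin(x) is ≥ 0 throughout, so the area is a single integral of |2*sin(x)|.
∫[0,pi] (2*sin(x)) dx = 4.

4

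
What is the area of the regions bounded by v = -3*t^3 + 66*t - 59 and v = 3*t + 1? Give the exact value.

2997/4

Set the curves equal: -3*t^3 + 66*t - 59 = 3*t + 1, so -3*t^3 + 63*t - 60 = 0, which factors as -3*(t - 4)*(t - 1)*(t + 5) = 0. The curves meet at t = -5, 1, 4.
On [-5, 1], v = 3*t + 1 is on top; that piece has area ∫[-5,1] (-(-3*t^3 + 63*t - 60)) dt = 648.
On [1, 4], v = -3*t^3 + 66*t - 59 is on top; that piece has area ∫[1,4] (-3*t^3 + 63*t - 60) dt = 405/4.
Total enclosed area = 648 + 405/4 = 2997/4.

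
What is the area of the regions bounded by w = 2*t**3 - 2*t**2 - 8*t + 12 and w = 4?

71/3

Set the curves equal: 2*t**3 - 2*t**2 - 8*t + 12 = 4, so 2*t**3 - 2*t**2 - 8*t + 8 = 0, which factors as 2*(t - 2)*(t - 1)*(t + 2) = 0. The curves meet at t = -2, 1, 2.
On [-2, 1], w = 2*t**3 - 2*t**2 - 8*t + 12 is on top; that piece has area ∫[-2,1] (2*t**3 - 2*t**2 - 8*t + 8) dt = 45/2.
On [1, 2], w = 4 is on top; that piece has area ∫[1,2] (-(2*t**3 - 2*t**2 - 8*t + 8)) dt = 7/6.
Total enclosed area = 45/2 + 7/6 = 71/3.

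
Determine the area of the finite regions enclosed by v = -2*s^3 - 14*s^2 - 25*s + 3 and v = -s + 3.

71/3

Set the curves equal: -2*s^3 - 14*s^2 - 25*s + 3 = -s + 3, so -2*s^3 - 14*s^2 - 24*s = 0, which factors as -2*s*(s + 3)*(s + 4) = 0. The curves meet at s = -4, -3, 0.
On [-4, -3], v = -s + 3 is on top; that piece has area ∫[-4,-3] (-(-2*s^3 - 14*s^2 - 24*s)) ds = 7/6.
On [-3, 0], v = -2*s^3 - 14*s^2 - 25*s + 3 is on top; that piece has area ∫[-3,0] (-2*s^3 - 14*s^2 - 24*s) ds = 45/2.
Total enclosed area = 7/6 + 45/2 = 71/3.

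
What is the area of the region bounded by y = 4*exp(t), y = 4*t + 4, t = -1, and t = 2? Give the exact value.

On [-1, 2], (4*exp(t)) - (4*t + 4) = -4*t + 4*exp(t) - 4 is ≥ 0 throughout, so the area is a single integral of |-4*t + 4*exp(t) - 4|.
∫[-1,2] (-4*t + 4*exp(t) - 4) dt = -18 - 4*exp(-1) + 4*exp(2).

-18 - 4*exp(-1) + 4*exp(2)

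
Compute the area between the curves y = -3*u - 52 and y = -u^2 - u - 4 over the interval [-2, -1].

On [-2, -1], (-3*u - 52) - (-u^2 - u - 4) = u^2 - 2*u - 48 is ≤ 0 throughout, so the area is a single integral of |u^2 - 2*u - 48|.
∫[-2,-1] (u^2 - 2*u - 48) du = -128/3; the area of that piece is 128/3.

128/3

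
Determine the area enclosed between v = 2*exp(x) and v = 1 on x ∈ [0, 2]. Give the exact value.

On [0, 2], (2*exp(x)) - (1) = 2*exp(x) - 1 is ≥ 0 throughout, so the area is a single integral of |2*exp(x) - 1|.
∫[0,2] (2*exp(x) - 1) dx = -4 + 2*exp(2).

-4 + 2*exp(2)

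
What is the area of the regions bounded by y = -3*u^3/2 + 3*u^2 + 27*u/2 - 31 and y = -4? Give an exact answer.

443/4

Set the curves equal: -3*u^3/2 + 3*u^2 + 27*u/2 - 31 = -4, so -3*u^3/2 + 3*u^2 + 27*u/2 - 27 = 0, which factors as -3*(u - 3)*(u - 2)*(u + 3)/2 = 0. The curves meet at u = -3, 2, 3.
On [-3, 2], y = -4 is on top; that piece has area ∫[-3,2] (-(-3*u^3/2 + 3*u^2 + 27*u/2 - 27)) du = 875/8.
On [2, 3], y = -3*u^3/2 + 3*u^2 + 27*u/2 - 31 is on top; that piece has area ∫[2,3] (-3*u^3/2 + 3*u^2 + 27*u/2 - 27) du = 11/8.
Total enclosed area = 875/8 + 11/8 = 443/4.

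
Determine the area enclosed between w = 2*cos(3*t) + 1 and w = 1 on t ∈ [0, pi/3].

4/3

The difference (2*cos(3*t) + 1) - (1) = 2*cos(3*t) changes sign at t = pi/6 inside [0, pi/3], so split the integral there.
∫[0,pi/6] (2*cos(3*t)) dt = 2/3.
∫[pi/6,pi/3] (2*cos(3*t)) dt = -2/3; the area of that piece is 2/3.
Total area = 2/3 + 2/3 = 4/3.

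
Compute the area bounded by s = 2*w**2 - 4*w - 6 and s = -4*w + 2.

64/3

Both boundary curves give s as a function of w, so integrate with respect to w. Setting them equal: 2*w**2 - 8 = 0, i.e. 2*(w - 2)*(w + 2) = 0, so they meet at w = -2, 2.
For w in [-2, 2], s = 2*w**2 - 4*w - 6 is on the left; area = ∫[-2,2] (-(2*w**2 - 8)) dw = 64/3.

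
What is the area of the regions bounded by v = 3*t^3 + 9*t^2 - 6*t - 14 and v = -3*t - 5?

24

Set the curves equal: 3*t^3 + 9*t^2 - 6*t - 14 = -3*t - 5, so 3*t^3 + 9*t^2 - 3*t - 9 = 0, which factors as 3*(t - 1)*(t + 1)*(t + 3) = 0. The curves meet at t = -3, -1, 1.
On [-3, -1], v = 3*t^3 + 9*t^2 - 6*t - 14 is on top; that piece has area ∫[-3,-1] (3*t^3 + 9*t^2 - 3*t - 9) dt = 12.
On [-1, 1], v = -3*t - 5 is on top; that piece has area ∫[-1,1] (-(3*t^3 + 9*t^2 - 3*t - 9)) dt = 12.
Total enclosed area = 12 + 12 = 24.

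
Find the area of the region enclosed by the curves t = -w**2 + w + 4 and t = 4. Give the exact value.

Both boundary curves give t as a function of w, so integrate with respect to w. Setting them equal: -w**2 + w = 0, i.e. -w*(w - 1) = 0, so they meet at w = 0, 1.
For w in [0, 1], t = -w**2 + w + 4 is on the right; area = ∫[0,1] (-w**2 + w) dw = 1/6.

1/6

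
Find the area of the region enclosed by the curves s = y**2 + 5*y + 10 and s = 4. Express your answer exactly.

1/6

Both boundary curves give s as a function of y, so integrate with respect to y. Setting them equal: y**2 + 5*y + 6 = 0, i.e. (y + 2)*(y + 3) = 0, so they meet at y = -3, -2.
For y in [-3, -2], s = y**2 + 5*y + 10 is on the left; area = ∫[-3,-2] (-(y**2 + 5*y + 6)) dy = 1/6.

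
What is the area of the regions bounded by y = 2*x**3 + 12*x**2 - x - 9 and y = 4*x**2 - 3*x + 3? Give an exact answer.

Set the curves equal: 2*x**3 + 12*x**2 - x - 9 = 4*x**2 - 3*x + 3, so 2*x**3 + 8*x**2 + 2*x - 12 = 0, which factors as 2*(x - 1)*(x + 2)*(x + 3) = 0. The curves meet at x = -3, -2, 1.
On [-3, -2], y = 2*x**3 + 12*x**2 - x - 9 is on top; that piece has area ∫[-3,-2] (2*x**3 + 8*x**2 + 2*x - 12) dx = 7/6.
On [-2, 1], y = 4*x**2 - 3*x + 3 is on top; that piece has area ∫[-2,1] (-(2*x**3 + 8*x**2 + 2*x - 12)) dx = 45/2.
Total enclosed area = 7/6 + 45/2 = 71/3.

71/3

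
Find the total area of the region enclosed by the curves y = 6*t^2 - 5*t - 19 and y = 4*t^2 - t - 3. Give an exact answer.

72

Set the curves equal: 6*t^2 - 5*t - 19 = 4*t^2 - t - 3, so 2*t^2 - 4*t - 16 = 0, which factors as 2*(t - 4)*(t + 2) = 0. The curves meet at t = -2, 4.
On [-2, 4], y = 4*t^2 - t - 3 is on top; that piece has area ∫[-2,4] (-(2*t^2 - 4*t - 16)) dt = 72.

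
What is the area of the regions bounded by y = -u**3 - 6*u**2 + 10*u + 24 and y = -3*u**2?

Set the curves equal: -u**3 - 6*u**2 + 10*u + 24 = -3*u**2, so -u**3 - 3*u**2 + 10*u + 24 = 0, which factors as -(u - 3)*(u + 2)*(u + 4) = 0. The curves meet at u = -4, -2, 3.
On [-4, -2], y = -3*u**2 is on top; that piece has area ∫[-4,-2] (-(-u**3 - 3*u**2 + 10*u + 24)) du = 8.
On [-2, 3], y = -u**3 - 6*u**2 + 10*u + 24 is on top; that piece has area ∫[-2,3] (-u**3 - 3*u**2 + 10*u + 24) du = 375/4.
Total enclosed area = 8 + 375/4 = 407/4.

407/4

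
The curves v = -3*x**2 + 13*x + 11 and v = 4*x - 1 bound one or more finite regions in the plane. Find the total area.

Set the curves equal: -3*x**2 + 13*x + 11 = 4*x - 1, so -3*x**2 + 9*x + 12 = 0, which factors as -3*(x - 4)*(x + 1) = 0. The curves meet at x = -1, 4.
On [-1, 4], v = -3*x**2 + 13*x + 11 is on top; that piece has area ∫[-1,4] (-3*x**2 + 9*x + 12) dx = 125/2.

125/2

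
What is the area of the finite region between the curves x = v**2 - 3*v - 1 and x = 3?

Both boundary curves give x as a function of v, so integrate with respect to v. Setting them equal: v**2 - 3*v - 4 = 0, i.e. (v - 4)*(v + 1) = 0, so they meet at v = -1, 4.
For v in [-1, 4], x = v**2 - 3*v - 1 is on the left; area = ∫[-1,4] (-(v**2 - 3*v - 4)) dv = 125/6.

125/6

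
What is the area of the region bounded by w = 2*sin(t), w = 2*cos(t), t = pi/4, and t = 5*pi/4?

4*sqrt(2)

On [pi/4, 5*pi/4], (2*sin(t)) - (2*cos(t)) = 2*sin(t) - 2*cos(t) is ≥ 0 throughout, so the area is a single integral of |2*sin(t) - 2*cos(t)|.
∫[pi/4,5*pi/4] (2*sin(t) - 2*cos(t)) dt = 4*sqrt(2).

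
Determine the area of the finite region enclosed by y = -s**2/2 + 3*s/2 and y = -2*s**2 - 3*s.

Set the curves equal: -s**2/2 + 3*s/2 = -2*s**2 - 3*s, so 3*s**2/2 + 9*s/2 = 0, which factors as 3*s*(s + 3)/2 = 0. The curves meet at s = -3, 0.
On [-3, 0], y = -2*s**2 - 3*s is on top; that piece has area ∫[-3,0] (-(3*s**2/2 + 9*s/2)) ds = 27/4.

27/4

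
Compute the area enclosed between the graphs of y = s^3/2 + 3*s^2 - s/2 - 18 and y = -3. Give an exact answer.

Set the curves equal: s^3/2 + 3*s^2 - s/2 - 18 = -3, so s^3/2 + 3*s^2 - s/2 - 15 = 0, which factors as (s - 2)*(s + 3)*(s + 5)/2 = 0. The curves meet at s = -5, -3, 2.
On [-5, -3], y = s^3/2 + 3*s^2 - s/2 - 18 is on top; that piece has area ∫[-5,-3] (s^3/2 + 3*s^2 - s/2 - 15) ds = 4.
On [-3, 2], y = -3 is on top; that piece has area ∫[-3,2] (-(s^3/2 + 3*s^2 - s/2 - 15)) ds = 375/8.
Total enclosed area = 4 + 375/8 = 407/8.

407/8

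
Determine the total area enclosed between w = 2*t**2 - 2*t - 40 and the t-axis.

243

The curve meets the t-axis where 2*t**2 - 2*t - 40 = 0, i.e. 2*(t - 5)*(t + 4) = 0, at t = -4, 5.
On [-4, 5] the curve lies below the axis; ∫[-4,5] (2*t**2 - 2*t - 40) dt = -243, giving area 243.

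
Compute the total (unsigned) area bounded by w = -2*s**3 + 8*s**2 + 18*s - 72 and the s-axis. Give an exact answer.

1741/6

The curve meets the s-axis where -2*s**3 + 8*s**2 + 18*s - 72 = 0, i.e. -2*(s - 4)*(s - 3)*(s + 3) = 0, at s = -3, 3, 4.
On [-3, 3] the curve lies below the axis; ∫[-3,3] (-2*s**3 + 8*s**2 + 18*s - 72) ds = -288, giving area 288.
On [3, 4] the curve lies above the axis; ∫[3,4] (-2*s**3 + 8*s**2 + 18*s - 72) ds = 13/6, giving area 13/6.
Total area = 288 + 13/6 = 1741/6.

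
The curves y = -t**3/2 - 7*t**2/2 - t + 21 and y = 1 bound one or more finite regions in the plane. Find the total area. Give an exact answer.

Set the curves equal: -t**3/2 - 7*t**2/2 - t + 21 = 1, so -t**3/2 - 7*t**2/2 - t + 20 = 0, which factors as -(t - 2)*(t + 4)*(t + 5)/2 = 0. The curves meet at t = -5, -4, 2.
On [-5, -4], y = 1 is on top; that piece has area ∫[-5,-4] (-(-t**3/2 - 7*t**2/2 - t + 20)) dt = 13/24.
On [-4, 2], y = -t**3/2 - 7*t**2/2 - t + 21 is on top; that piece has area ∫[-4,2] (-t**3/2 - 7*t**2/2 - t + 20) dt = 72.
Total enclosed area = 13/24 + 72 = 1741/24.

1741/24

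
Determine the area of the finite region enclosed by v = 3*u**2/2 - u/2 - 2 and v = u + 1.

27/4

Set the curves equal: 3*u**2/2 - u/2 - 2 = u + 1, so 3*u**2/2 - 3*u/2 - 3 = 0, which factors as 3*(u - 2)*(u + 1)/2 = 0. The curves meet at u = -1, 2.
On [-1, 2], v = u + 1 is on top; that piece has area ∫[-1,2] (-(3*u**2/2 - 3*u/2 - 3)) du = 27/4.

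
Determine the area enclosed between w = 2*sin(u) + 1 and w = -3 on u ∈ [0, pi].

On [0, pi], (2*sin(u) + 1) - (-3) = 2*sin(u) + 4 is ≥ 0 throughout, so the area is a single integral of |2*sin(u) + 4|.
∫[0,pi] (2*sin(u) + 4) du = 4 + 4*pi.

4 + 4*pi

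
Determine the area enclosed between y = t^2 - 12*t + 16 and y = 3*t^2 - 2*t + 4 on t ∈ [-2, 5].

The difference (t^2 - 12*t + 16) - (3*t^2 - 2*t + 4) = -2*t^2 - 10*t + 12 changes sign at t = 1 inside [-2, 5], so split the integral there.
∫[-2,1] (-2*t^2 - 10*t + 12) dt = 45.
∫[1,5] (-2*t^2 - 10*t + 12) dt = -464/3; the area of that piece is 464/3.
Total area = 45 + 464/3 = 599/3.

599/3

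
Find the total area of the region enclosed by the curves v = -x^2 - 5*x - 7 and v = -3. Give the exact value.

9/2

Set the curves equal: -x^2 - 5*x - 7 = -3, so -x^2 - 5*x - 4 = 0, which factors as -(x + 1)*(x + 4) = 0. The curves meet at x = -4, -1.
On [-4, -1], v = -x^2 - 5*x - 7 is on top; that piece has area ∫[-4,-1] (-x^2 - 5*x - 4) dx = 9/2.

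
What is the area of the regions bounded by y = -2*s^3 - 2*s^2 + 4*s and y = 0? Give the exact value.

Set the curves equal: -2*s^3 - 2*s^2 + 4*s = 0, so -2*s^3 - 2*s^2 + 4*s = 0, which factors as -2*s*(s - 1)*(s + 2) = 0. The curves meet at s = -2, 0, 1.
On [-2, 0], y = 0 is on top; that piece has area ∫[-2,0] (-(-2*s^3 - 2*s^2 + 4*s)) ds = 16/3.
On [0, 1], y = -2*s^3 - 2*s^2 + 4*s is on top; that piece has area ∫[0,1] (-2*s^3 - 2*s^2 + 4*s) ds = 5/6.
Total enclosed area = 16/3 + 5/6 = 37/6.

37/6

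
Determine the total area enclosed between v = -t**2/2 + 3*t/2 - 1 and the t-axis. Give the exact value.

The curve meets the t-axis where -t**2/2 + 3*t/2 - 1 = 0, i.e. -(t - 2)*(t - 1)/2 = 0, at t = 1, 2.
On [1, 2] the curve lies above the axis; ∫[1,2] (-t**2/2 + 3*t/2 - 1) dt = 1/12, giving area 1/12.

1/12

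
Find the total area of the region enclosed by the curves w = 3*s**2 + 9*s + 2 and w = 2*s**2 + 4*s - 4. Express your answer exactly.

1/6

Set the curves equal: 3*s**2 + 9*s + 2 = 2*s**2 + 4*s - 4, so s**2 + 5*s + 6 = 0, which factors as (s + 2)*(s + 3) = 0. The curves meet at s = -3, -2.
On [-3, -2], w = 2*s**2 + 4*s - 4 is on top; that piece has area ∫[-3,-2] (-(s**2 + 5*s + 6)) ds = 1/6.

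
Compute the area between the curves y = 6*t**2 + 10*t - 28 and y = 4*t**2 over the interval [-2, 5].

The difference (6*t**2 + 10*t - 28) - (4*t**2) = 2*t**2 + 10*t - 28 changes sign at t = 2 inside [-2, 5], so split the integral there.
∫[-2,2] (2*t**2 + 10*t - 28) dt = -304/3; the area of that piece is 304/3.
∫[2,5] (2*t**2 + 10*t - 28) dt = 99.
Total area = 304/3 + 99 = 601/3.

601/3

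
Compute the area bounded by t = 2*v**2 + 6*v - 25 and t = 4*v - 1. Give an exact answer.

343/3

Both boundary curves give t as a function of v, so integrate with respect to v. Setting them equal: 2*v**2 + 2*v - 24 = 0, i.e. 2*(v - 3)*(v + 4) = 0, so they meet at v = -4, 3.
For v in [-4, 3], t = 2*v**2 + 6*v - 25 is on the left; area = ∫[-4,3] (-(2*v**2 + 2*v - 24)) dv = 343/3.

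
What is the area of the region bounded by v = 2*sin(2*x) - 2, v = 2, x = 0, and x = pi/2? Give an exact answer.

-2 + 2*pi

On [0, pi/2], (2*sin(2*x) - 2) - (2) = 2*sin(2*x) - 4 is ≤ 0 throughout, so the area is a single integral of |2*sin(2*x) - 4|.
∫[0,pi/2] (2*sin(2*x) - 4) dx = 2 - 2*pi; the area of that piece is -2 + 2*pi.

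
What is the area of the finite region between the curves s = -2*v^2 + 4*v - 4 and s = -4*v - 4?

64/3

Both boundary curves give s as a function of v, so integrate with respect to v. Setting them equal: -2*v^2 + 8*v = 0, i.e. -2*v*(v - 4) = 0, so they meet at v = 0, 4.
For v in [0, 4], s = -2*v^2 + 4*v - 4 is on the right; area = ∫[0,4] (-2*v^2 + 8*v) dv = 64/3.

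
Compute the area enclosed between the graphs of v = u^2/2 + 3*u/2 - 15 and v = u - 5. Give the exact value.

243/4

Set the curves equal: u^2/2 + 3*u/2 - 15 = u - 5, so u^2/2 + u/2 - 10 = 0, which factors as (u - 4)*(u + 5)/2 = 0. The curves meet at u = -5, 4.
On [-5, 4], v = u - 5 is on top; that piece has area ∫[-5,4] (-(u^2/2 + u/2 - 10)) du = 243/4.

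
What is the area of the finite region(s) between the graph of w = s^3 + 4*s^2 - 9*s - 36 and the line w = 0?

The curve meets the s-axis where s^3 + 4*s^2 - 9*s - 36 = 0, i.e. (s - 3)*(s + 3)*(s + 4) = 0, at s = -4, -3, 3.
On [-4, -3] the curve lies above the axis; ∫[-4,-3] (s^3 + 4*s^2 - 9*s - 36) ds = 13/12, giving area 13/12.
On [-3, 3] the curve lies below the axis; ∫[-3,3] (s^3 + 4*s^2 - 9*s - 36) ds = -144, giving area 144.
Total area = 13/12 + 144 = 1741/12.

1741/12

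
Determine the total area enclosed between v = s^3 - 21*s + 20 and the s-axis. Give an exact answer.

The curve meets the s-axis where s^3 - 21*s + 20 = 0, i.e. (s - 4)*(s - 1)*(s + 5) = 0, at s = -5, 1, 4.
On [-5, 1] the curve lies above the axis; ∫[-5,1] (s^3 - 21*s + 20) ds = 216, giving area 216.
On [1, 4] the curve lies below the axis; ∫[1,4] (s^3 - 21*s + 20) ds = -135/4, giving area 135/4.
Total area = 216 + 135/4 = 999/4.

999/4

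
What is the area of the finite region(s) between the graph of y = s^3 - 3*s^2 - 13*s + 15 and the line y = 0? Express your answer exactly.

The curve meets the s-axis where s^3 - 3*s^2 - 13*s + 15 = 0, i.e. (s - 5)*(s - 1)*(s + 3) = 0, at s = -3, 1, 5.
On [-3, 1] the curve lies above the axis; ∫[-3,1] (s^3 - 3*s^2 - 13*s + 15) ds = 64, giving area 64.
On [1, 5] the curve lies below the axis; ∫[1,5] (s^3 - 3*s^2 - 13*s + 15) ds = -64, giving area 64.
Total area = 64 + 64 = 128.

128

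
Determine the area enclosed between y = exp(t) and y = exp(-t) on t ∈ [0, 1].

On [0, 1], (exp(t)) - (exp(-t)) = exp(t) - exp(-t) is ≥ 0 throughout, so the area is a single integral of |exp(t) - exp(-t)|.
∫[0,1] (exp(t) - exp(-t)) dt = -2 + exp(-1) + exp(1).

-2 + exp(-1) + exp(1)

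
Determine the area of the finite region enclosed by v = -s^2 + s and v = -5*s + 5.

Set the curves equal: -s^2 + s = -5*s + 5, so -s^2 + 6*s - 5 = 0, which factors as -(s - 5)*(s - 1) = 0. The curves meet at s = 1, 5.
On [1, 5], v = -s^2 + s is on top; that piece has area ∫[1,5] (-s^2 + 6*s - 5) ds = 32/3.

32/3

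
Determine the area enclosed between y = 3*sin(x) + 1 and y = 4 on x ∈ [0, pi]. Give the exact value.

-6 + 3*pi

On [0, pi], (3*sin(x) + 1) - (4) = 3*sin(x) - 3 is ≤ 0 throughout, so the area is a single integral of |3*sin(x) - 3|.
∫[0,pi] (3*sin(x) - 3) dx = 6 - 3*pi; the area of that piece is -6 + 3*pi.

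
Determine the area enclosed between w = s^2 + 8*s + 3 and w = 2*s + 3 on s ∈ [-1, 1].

6

The difference (s^2 + 8*s + 3) - (2*s + 3) = s^2 + 6*s changes sign at s = 0 inside [-1, 1], so split the integral there.
∫[-1,0] (s^2 + 6*s) ds = -8/3; the area of that piece is 8/3.
∫[0,1] (s^2 + 6*s) ds = 10/3.
Total area = 8/3 + 10/3 = 6.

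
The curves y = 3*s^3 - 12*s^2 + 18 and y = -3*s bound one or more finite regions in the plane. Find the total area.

71/2

Set the curves equal: 3*s^3 - 12*s^2 + 18 = -3*s, so 3*s^3 - 12*s^2 + 3*s + 18 = 0, which factors as 3*(s - 3)*(s - 2)*(s + 1) = 0. The curves meet at s = -1, 2, 3.
On [-1, 2], y = 3*s^3 - 12*s^2 + 18 is on top; that piece has area ∫[-1,2] (3*s^3 - 12*s^2 + 3*s + 18) ds = 135/4.
On [2, 3], y = -3*s is on top; that piece has area ∫[2,3] (-(3*s^3 - 12*s^2 + 3*s + 18)) ds = 7/4.
Total enclosed area = 135/4 + 7/4 = 71/2.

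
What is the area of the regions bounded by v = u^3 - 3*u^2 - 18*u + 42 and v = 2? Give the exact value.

Set the curves equal: u^3 - 3*u^2 - 18*u + 42 = 2, so u^3 - 3*u^2 - 18*u + 40 = 0, which factors as (u - 5)*(u - 2)*(u + 4) = 0. The curves meet at u = -4, 2, 5.
On [-4, 2], v = u^3 - 3*u^2 - 18*u + 42 is on top; that piece has area ∫[-4,2] (u^3 - 3*u^2 - 18*u + 40) du = 216.
On [2, 5], v = 2 is on top; that piece has area ∫[2,5] (-(u^3 - 3*u^2 - 18*u + 40)) du = 135/4.
Total enclosed area = 216 + 135/4 = 999/4.

999/4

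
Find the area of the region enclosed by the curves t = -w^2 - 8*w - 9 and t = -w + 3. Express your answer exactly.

1/6

Both boundary curves give t as a function of w, so integrate with respect to w. Setting them equal: -w^2 - 7*w - 12 = 0, i.e. -(w + 3)*(w + 4) = 0, so they meet at w = -4, -3.
For w in [-4, -3], t = -w^2 - 8*w - 9 is on the right; area = ∫[-4,-3] (-w^2 - 7*w - 12) dw = 1/6.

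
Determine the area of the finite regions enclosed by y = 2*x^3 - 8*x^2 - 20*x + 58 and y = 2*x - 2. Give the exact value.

Set the curves equal: 2*x^3 - 8*x^2 - 20*x + 58 = 2*x - 2, so 2*x^3 - 8*x^2 - 22*x + 60 = 0, which factors as 2*(x - 5)*(x - 2)*(x + 3) = 0. The curves meet at x = -3, 2, 5.
On [-3, 2], y = 2*x^3 - 8*x^2 - 20*x + 58 is on top; that piece has area ∫[-3,2] (2*x^3 - 8*x^2 - 22*x + 60) dx = 1375/6.
On [2, 5], y = 2*x - 2 is on top; that piece has area ∫[2,5] (-(2*x^3 - 8*x^2 - 22*x + 60)) dx = 117/2.
Total enclosed area = 1375/6 + 117/2 = 863/3.

863/3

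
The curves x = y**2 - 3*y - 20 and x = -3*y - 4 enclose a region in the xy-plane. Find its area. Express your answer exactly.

Both boundary curves give x as a function of y, so integrate with respect to y. Setting them equal: y**2 - 16 = 0, i.e. (y - 4)*(y + 4) = 0, so they meet at y = -4, 4.
For y in [-4, 4], x = y**2 - 3*y - 20 is on the left; area = ∫[-4,4] (-(y**2 - 16)) dy = 256/3.

256/3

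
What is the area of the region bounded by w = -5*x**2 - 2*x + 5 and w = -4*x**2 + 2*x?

36

Set the curves equal: -5*x**2 - 2*x + 5 = -4*x**2 + 2*x, so -x**2 - 4*x + 5 = 0, which factors as -(x - 1)*(x + 5) = 0. The curves meet at x = -5, 1.
On [-5, 1], w = -5*x**2 - 2*x + 5 is on top; that piece has area ∫[-5,1] (-x**2 - 4*x + 5) dx = 36.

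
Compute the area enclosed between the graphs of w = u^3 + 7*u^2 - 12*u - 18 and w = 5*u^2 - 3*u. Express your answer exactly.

443/6

Set the curves equal: u^3 + 7*u^2 - 12*u - 18 = 5*u^2 - 3*u, so u^3 + 2*u^2 - 9*u - 18 = 0, which factors as (u - 3)*(u + 2)*(u + 3) = 0. The curves meet at u = -3, -2, 3.
On [-3, -2], w = u^3 + 7*u^2 - 12*u - 18 is on top; that piece has area ∫[-3,-2] (u^3 + 2*u^2 - 9*u - 18) du = 11/12.
On [-2, 3], w = 5*u^2 - 3*u is on top; that piece has area ∫[-2,3] (-(u^3 + 2*u^2 - 9*u - 18)) du = 875/12.
Total enclosed area = 11/12 + 875/12 = 443/6.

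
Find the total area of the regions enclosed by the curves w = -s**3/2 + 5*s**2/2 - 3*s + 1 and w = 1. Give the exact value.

Set the curves equal: -s**3/2 + 5*s**2/2 - 3*s + 1 = 1, so -s**3/2 + 5*s**2/2 - 3*s = 0, which factors as -s*(s - 3)*(s - 2)/2 = 0. The curves meet at s = 0, 2, 3.
On [0, 2], w = 1 is on top; that piece has area ∫[0,2] (-(-s**3/2 + 5*s**2/2 - 3*s)) ds = 4/3.
On [2, 3], w = -s**3/2 + 5*s**2/2 - 3*s + 1 is on top; that piece has area ∫[2,3] (-s**3/2 + 5*s**2/2 - 3*s) ds = 5/24.
Total enclosed area = 4/3 + 5/24 = 37/24.

37/24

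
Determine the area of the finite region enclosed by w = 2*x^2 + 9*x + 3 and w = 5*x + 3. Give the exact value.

8/3

Set the curves equal: 2*x^2 + 9*x + 3 = 5*x + 3, so 2*x^2 + 4*x = 0, which factors as 2*x*(x + 2) = 0. The curves meet at x = -2, 0.
On [-2, 0], w = 5*x + 3 is on top; that piece has area ∫[-2,0] (-(2*x^2 + 4*x)) dx = 8/3.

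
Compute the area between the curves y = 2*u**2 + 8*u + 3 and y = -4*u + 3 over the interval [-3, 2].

196/3

The difference (2*u**2 + 8*u + 3) - (-4*u + 3) = 2*u**2 + 12*u changes sign at u = 0 inside [-3, 2], so split the integral there.
∫[-3,0] (2*u**2 + 12*u) du = -36; the area of that piece is 36.
∫[0,2] (2*u**2 + 12*u) du = 88/3.
Total area = 36 + 88/3 = 196/3.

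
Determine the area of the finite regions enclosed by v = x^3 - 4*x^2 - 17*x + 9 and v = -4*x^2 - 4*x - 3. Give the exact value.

Set the curves equal: x^3 - 4*x^2 - 17*x + 9 = -4*x^2 - 4*x - 3, so x^3 - 13*x + 12 = 0, which factors as (x - 3)*(x - 1)*(x + 4) = 0. The curves meet at x = -4, 1, 3.
On [-4, 1], v = x^3 - 4*x^2 - 17*x + 9 is on top; that piece has area ∫[-4,1] (x^3 - 13*x + 12) dx = 375/4.
On [1, 3], v = -4*x^2 - 4*x - 3 is on top; that piece has area ∫[1,3] (-(x^3 - 13*x + 12)) dx = 8.
Total enclosed area = 375/4 + 8 = 407/4.

407/4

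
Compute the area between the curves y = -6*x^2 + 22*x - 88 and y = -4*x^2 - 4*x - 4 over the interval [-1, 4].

805/3

On [-1, 4], (-6*x^2 + 22*x - 88) - (-4*x^2 - 4*x - 4) = -2*x^2 + 26*x - 84 is ≤ 0 throughout, so the area is a single integral of |-2*x^2 + 26*x - 84|.
∫[-1,4] (-2*x^2 + 26*x - 84) dx = -805/3; the area of that piece is 805/3.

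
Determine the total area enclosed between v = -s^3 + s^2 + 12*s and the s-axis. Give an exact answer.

The curve meets the s-axis where -s^3 + s^2 + 12*s = 0, i.e. -s*(s - 4)*(s + 3) = 0, at s = -3, 0, 4.
On [-3, 0] the curve lies below the axis; ∫[-3,0] (-s^3 + s^2 + 12*s) ds = -99/4, giving area 99/4.
On [0, 4] the curve lies above the axis; ∫[0,4] (-s^3 + s^2 + 12*s) ds = 160/3, giving area 160/3.
Total area = 99/4 + 160/3 = 937/12.

937/12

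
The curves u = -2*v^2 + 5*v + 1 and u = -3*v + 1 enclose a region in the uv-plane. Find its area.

Both boundary curves give u as a function of v, so integrate with respect to v. Setting them equal: -2*v^2 + 8*v = 0, i.e. -2*v*(v - 4) = 0, so they meet at v = 0, 4.
For v in [0, 4], u = -2*v^2 + 5*v + 1 is on the right; area = ∫[0,4] (-2*v^2 + 8*v) dv = 64/3.

64/3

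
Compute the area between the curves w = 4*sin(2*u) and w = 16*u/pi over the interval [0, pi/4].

2 - pi/2

On [0, pi/4], (4*sin(2*u)) - (16*u/pi) = -16*u/pi + 4*sin(2*u) is ≥ 0 throughout, so the area is a single integral of |-16*u/pi + 4*sin(2*u)|.
∫[0,pi/4] (-16*u/pi + 4*sin(2*u)) du = 2 - pi/2.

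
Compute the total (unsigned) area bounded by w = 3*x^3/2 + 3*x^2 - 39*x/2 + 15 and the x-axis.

The curve meets the x-axis where 3*x^3/2 + 3*x^2 - 39*x/2 + 15 = 0, i.e. 3*(x - 2)*(x - 1)*(x + 5)/2 = 0, at x = -5, 1, 2.
On [-5, 1] the curve lies above the axis; ∫[-5,1] (3*x^3/2 + 3*x^2 - 39*x/2 + 15) dx = 216, giving area 216.
On [1, 2] the curve lies below the axis; ∫[1,2] (3*x^3/2 + 3*x^2 - 39*x/2 + 15) dx = -13/8, giving area 13/8.
Total area = 216 + 13/8 = 1741/8.

1741/8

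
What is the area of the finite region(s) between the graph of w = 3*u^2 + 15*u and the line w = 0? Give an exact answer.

The curve meets the u-axis where 3*u^2 + 15*u = 0, i.e. 3*u*(u + 5) = 0, at u = -5, 0.
On [-5, 0] the curve lies below the axis; ∫[-5,0] (3*u^2 + 15*u) du = -125/2, giving area 125/2.

125/2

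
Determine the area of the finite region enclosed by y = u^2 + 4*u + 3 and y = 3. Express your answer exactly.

Set the curves equal: u^2 + 4*u + 3 = 3, so u^2 + 4*u = 0, which factors as u*(u + 4) = 0. The curves meet at u = -4, 0.
On [-4, 0], y = 3 is on top; that piece has area ∫[-4,0] (-(u^2 + 4*u)) du = 32/3.

32/3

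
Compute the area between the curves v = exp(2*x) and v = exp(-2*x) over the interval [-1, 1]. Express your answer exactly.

The difference (exp(2*x)) - (exp(-2*x)) = exp(2*x) - exp(-2*x) changes sign at x = 0 inside [-1, 1], so split the integral there.
∫[-1,0] (exp(2*x) - exp(-2*x)) dx = -exp(2)/2 - exp(-2)/2 + 1; the area of that piece is -1 + exp(-2)/2 + exp(2)/2.
∫[0,1] (exp(2*x) - exp(-2*x)) dx = -1 + exp(-2)/2 + exp(2)/2.
Total area = (-1 + exp(-2)/2 + exp(2)/2) + (-1 + exp(-2)/2 + exp(2)/2) = -2 + exp(-2) + exp(2).

-2 + exp(-2) + exp(2)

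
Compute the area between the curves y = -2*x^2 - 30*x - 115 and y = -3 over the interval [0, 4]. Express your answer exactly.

On [0, 4], (-2*x^2 - 30*x - 115) - (-3) = -2*x^2 - 30*x - 112 is ≤ 0 throughout, so the area is a single integral of |-2*x^2 - 30*x - 112|.
∫[0,4] (-2*x^2 - 30*x - 112) dx = -2192/3; the area of that piece is 2192/3.

2192/3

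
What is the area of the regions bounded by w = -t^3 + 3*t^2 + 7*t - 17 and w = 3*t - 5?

Set the curves equal: -t^3 + 3*t^2 + 7*t - 17 = 3*t - 5, so -t^3 + 3*t^2 + 4*t - 12 = 0, which factors as -(t - 3)*(t - 2)*(t + 2) = 0. The curves meet at t = -2, 2, 3.
On [-2, 2], w = 3*t - 5 is on top; that piece has area ∫[-2,2] (-(-t^3 + 3*t^2 + 4*t - 12)) dt = 32.
On [2, 3], w = -t^3 + 3*t^2 + 7*t - 17 is on top; that piece has area ∫[2,3] (-t^3 + 3*t^2 + 4*t - 12) dt = 3/4.
Total enclosed area = 32 + 3/4 = 131/4.

131/4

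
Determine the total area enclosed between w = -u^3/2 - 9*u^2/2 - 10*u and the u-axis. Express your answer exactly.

131/8

The curve meets the u-axis where -u^3/2 - 9*u^2/2 - 10*u = 0, i.e. -u*(u + 4)*(u + 5)/2 = 0, at u = -5, -4, 0.
On [-5, -4] the curve lies below the axis; ∫[-5,-4] (-u^3/2 - 9*u^2/2 - 10*u) du = -3/8, giving area 3/8.
On [-4, 0] the curve lies above the axis; ∫[-4,0] (-u^3/2 - 9*u^2/2 - 10*u) du = 16, giving area 16.
Total area = 3/8 + 16 = 131/8.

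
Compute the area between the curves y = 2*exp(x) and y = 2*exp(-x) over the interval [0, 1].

-4 + 2*exp(-1) + 2*exp(1)

On [0, 1], (2*exp(x)) - (2*exp(-x)) = 2*exp(x) - 2*exp(-x) is ≥ 0 throughout, so the area is a single integral of |2*exp(x) - 2*exp(-x)|.
∫[0,1] (2*exp(x) - 2*exp(-x)) dx = -4 + 2*exp(-1) + 2*exp(1).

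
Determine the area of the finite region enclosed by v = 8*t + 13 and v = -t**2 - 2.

4/3

Set the curves equal: 8*t + 13 = -t**2 - 2, so t**2 + 8*t + 15 = 0, which factors as (t + 3)*(t + 5) = 0. The curves meet at t = -5, -3.
On [-5, -3], v = -t**2 - 2 is on top; that piece has area ∫[-5,-3] (-(t**2 + 8*t + 15)) dt = 4/3.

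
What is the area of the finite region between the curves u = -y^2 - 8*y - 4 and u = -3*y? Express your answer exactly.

9/2

Both boundary curves give u as a function of y, so integrate with respect to y. Setting them equal: -y^2 - 5*y - 4 = 0, i.e. -(y + 1)*(y + 4) = 0, so they meet at y = -4, -1.
For y in [-4, -1], u = -y^2 - 8*y - 4 is on the right; area = ∫[-4,-1] (-y^2 - 5*y - 4) dy = 9/2.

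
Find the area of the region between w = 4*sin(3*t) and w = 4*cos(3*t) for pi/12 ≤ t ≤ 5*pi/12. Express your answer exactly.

8*sqrt(2)/3

On [pi/12, 5*pi/12], (4*sin(3*t)) - (4*cos(3*t)) = 4*sin(3*t) - 4*cos(3*t) is ≥ 0 throughout, so the area is a single integral of |4*sin(3*t) - 4*cos(3*t)|.
∫[pi/12,5*pi/12] (4*sin(3*t) - 4*cos(3*t)) dt = 8*sqrt(2)/3.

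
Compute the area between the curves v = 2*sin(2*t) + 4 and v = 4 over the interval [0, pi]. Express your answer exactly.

The difference (2*sin(2*t) + 4) - (4) = 2*sin(2*t) changes sign at t = pi/2 inside [0, pi], so split the integral there.
∫[0,pi/2] (2*sin(2*t)) dt = 2.
∫[pi/2,pi] (2*sin(2*t)) dt = -2; the area of that piece is 2.
Total area = 2 + 2 = 4.

4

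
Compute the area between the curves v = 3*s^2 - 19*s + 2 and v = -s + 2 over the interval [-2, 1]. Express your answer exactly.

52

The difference (3*s^2 - 19*s + 2) - (-s + 2) = 3*s^2 - 18*s changes sign at s = 0 inside [-2, 1], so split the integral there.
∫[-2,0] (3*s^2 - 18*s) ds = 44.
∫[0,1] (3*s^2 - 18*s) ds = -8; the area of that piece is 8.
Total area = 44 + 8 = 52.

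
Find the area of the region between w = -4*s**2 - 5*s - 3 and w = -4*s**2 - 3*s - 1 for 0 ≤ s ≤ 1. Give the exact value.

On [0, 1], (-4*s**2 - 5*s - 3) - (-4*s**2 - 3*s - 1) = -2*s - 2 is ≤ 0 throughout, so the area is a single integral of |-2*s - 2|.
∫[0,1] (-2*s - 2) ds = -3; the area of that piece is 3.

3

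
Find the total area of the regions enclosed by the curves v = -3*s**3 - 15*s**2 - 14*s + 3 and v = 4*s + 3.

37/4

Set the curves equal: -3*s**3 - 15*s**2 - 14*s + 3 = 4*s + 3, so -3*s**3 - 15*s**2 - 18*s = 0, which factors as -3*s*(s + 2)*(s + 3) = 0. The curves meet at s = -3, -2, 0.
On [-3, -2], v = 4*s + 3 is on top; that piece has area ∫[-3,-2] (-(-3*s**3 - 15*s**2 - 18*s)) ds = 5/4.
On [-2, 0], v = -3*s**3 - 15*s**2 - 14*s + 3 is on top; that piece has area ∫[-2,0] (-3*s**3 - 15*s**2 - 18*s) ds = 8.
Total enclosed area = 5/4 + 8 = 37/4.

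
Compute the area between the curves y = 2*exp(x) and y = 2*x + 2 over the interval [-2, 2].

-8 - 2*exp(-2) + 2*exp(2)

On [-2, 2], (2*exp(x)) - (2*x + 2) = -2*x + 2*exp(x) - 2 is ≥ 0 throughout, so the area is a single integral of |-2*x + 2*exp(x) - 2|.
∫[-2,2] (-2*x + 2*exp(x) - 2) dx = -8 - 2*exp(-2) + 2*exp(2).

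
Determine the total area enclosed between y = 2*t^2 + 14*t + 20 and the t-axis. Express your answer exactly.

The curve meets the t-axis where 2*t^2 + 14*t + 20 = 0, i.e. 2*(t + 2)*(t + 5) = 0, at t = -5, -2.
On [-5, -2] the curve lies below the axis; ∫[-5,-2] (2*t^2 + 14*t + 20) dt = -9, giving area 9.

9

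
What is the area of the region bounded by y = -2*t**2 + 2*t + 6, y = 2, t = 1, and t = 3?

6

The difference (-2*t**2 + 2*t + 6) - (2) = -2*t**2 + 2*t + 4 changes sign at t = 2 inside [1, 3], so split the integral there.
∫[1,2] (-2*t**2 + 2*t + 4) dt = 7/3.
∫[2,3] (-2*t**2 + 2*t + 4) dt = -11/3; the area of that piece is 11/3.
Total area = 7/3 + 11/3 = 6.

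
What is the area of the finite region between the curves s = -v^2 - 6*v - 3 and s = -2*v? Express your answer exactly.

4/3

Both boundary curves give s as a function of v, so integrate with respect to v. Setting them equal: -v^2 - 4*v - 3 = 0, i.e. -(v + 1)*(v + 3) = 0, so they meet at v = -3, -1.
For v in [-3, -1], s = -v^2 - 6*v - 3 is on the right; area = ∫[-3,-1] (-v^2 - 4*v - 3) dv = 4/3.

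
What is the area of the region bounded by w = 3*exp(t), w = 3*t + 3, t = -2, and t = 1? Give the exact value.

-9/2 - 3*exp(-2) + 3*exp(1)

On [-2, 1], (3*exp(t)) - (3*t + 3) = -3*t + 3*exp(t) - 3 is ≥ 0 throughout, so the area is a single integral of |-3*t + 3*exp(t) - 3|.
∫[-2,1] (-3*t + 3*exp(t) - 3) dt = -9/2 - 3*exp(-2) + 3*exp(1).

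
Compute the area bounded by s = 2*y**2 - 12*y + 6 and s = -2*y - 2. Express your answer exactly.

9

Both boundary curves give s as a function of y, so integrate with respect to y. Setting them equal: 2*y**2 - 10*y + 8 = 0, i.e. 2*(y - 4)*(y - 1) = 0, so they meet at y = 1, 4.
For y in [1, 4], s = 2*y**2 - 12*y + 6 is on the left; area = ∫[1,4] (-(2*y**2 - 10*y + 8)) dy = 9.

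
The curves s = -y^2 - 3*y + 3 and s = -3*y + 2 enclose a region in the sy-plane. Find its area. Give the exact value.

Both boundary curves give s as a function of y, so integrate with respect to y. Setting them equal: -y^2 + 1 = 0, i.e. -(y - 1)*(y + 1) = 0, so they meet at y = -1, 1.
For y in [-1, 1], s = -y^2 - 3*y + 3 is on the right; area = ∫[-1,1] (-y^2 + 1) dy = 4/3.

4/3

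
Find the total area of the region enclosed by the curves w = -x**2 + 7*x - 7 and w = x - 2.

32/3

Set the curves equal: -x**2 + 7*x - 7 = x - 2, so -x**2 + 6*x - 5 = 0, which factors as -(x - 5)*(x - 1) = 0. The curves meet at x = 1, 5.
On [1, 5], w = -x**2 + 7*x - 7 is on top; that piece has area ∫[1,5] (-x**2 + 6*x - 5) dx = 32/3.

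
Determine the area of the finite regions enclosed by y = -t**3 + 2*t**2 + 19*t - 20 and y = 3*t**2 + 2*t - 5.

Set the curves equal: -t**3 + 2*t**2 + 19*t - 20 = 3*t**2 + 2*t - 5, so -t**3 - t**2 + 17*t - 15 = 0, which factors as -(t - 3)*(t - 1)*(t + 5) = 0. The curves meet at t = -5, 1, 3.
On [-5, 1], y = 3*t**2 + 2*t - 5 is on top; that piece has area ∫[-5,1] (-(-t**3 - t**2 + 17*t - 15)) dt = 180.
On [1, 3], y = -t**3 + 2*t**2 + 19*t - 20 is on top; that piece has area ∫[1,3] (-t**3 - t**2 + 17*t - 15) dt = 28/3.
Total enclosed area = 180 + 28/3 = 568/3.

568/3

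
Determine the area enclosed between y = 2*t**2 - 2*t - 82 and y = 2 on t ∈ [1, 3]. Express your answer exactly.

476/3

On [1, 3], (2*t**2 - 2*t - 82) - (2) = 2*t**2 - 2*t - 84 is ≤ 0 throughout, so the area is a single integral of |2*t**2 - 2*t - 84|.
∫[1,3] (2*t**2 - 2*t - 84) dt = -476/3; the area of that piece is 476/3.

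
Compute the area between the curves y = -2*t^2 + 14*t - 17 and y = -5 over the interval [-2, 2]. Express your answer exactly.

The difference (-2*t^2 + 14*t - 17) - (-5) = -2*t^2 + 14*t - 12 changes sign at t = 1 inside [-2, 2], so split the integral there.
∫[-2,1] (-2*t^2 + 14*t - 12) dt = -63; the area of that piece is 63.
∫[1,2] (-2*t^2 + 14*t - 12) dt = 13/3.
Total area = 63 + 13/3 = 202/3.

202/3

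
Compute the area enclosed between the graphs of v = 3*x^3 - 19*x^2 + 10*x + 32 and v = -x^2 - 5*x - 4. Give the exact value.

393/4

Set the curves equal: 3*x^3 - 19*x^2 + 10*x + 32 = -x^2 - 5*x - 4, so 3*x^3 - 18*x^2 + 15*x + 36 = 0, which factors as 3*(x - 4)*(x - 3)*(x + 1) = 0. The curves meet at x = -1, 3, 4.
On [-1, 3], v = 3*x^3 - 19*x^2 + 10*x + 32 is on top; that piece has area ∫[-1,3] (3*x^3 - 18*x^2 + 15*x + 36) dx = 96.
On [3, 4], v = -x^2 - 5*x - 4 is on top; that piece has area ∫[3,4] (-(3*x^3 - 18*x^2 + 15*x + 36)) dx = 9/4.
Total enclosed area = 96 + 9/4 = 393/4.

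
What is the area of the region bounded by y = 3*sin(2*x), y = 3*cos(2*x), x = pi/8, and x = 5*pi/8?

3*sqrt(2)

On [pi/8, 5*pi/8], (3*sin(2*x)) - (3*cos(2*x)) = 3*sin(2*x) - 3*cos(2*x) is ≥ 0 throughout, so the area is a single integral of |3*sin(2*x) - 3*cos(2*x)|.
∫[pi/8,5*pi/8] (3*sin(2*x) - 3*cos(2*x)) dx = 3*sqrt(2).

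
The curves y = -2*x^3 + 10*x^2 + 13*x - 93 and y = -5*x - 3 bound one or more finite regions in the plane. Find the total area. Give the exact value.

Set the curves equal: -2*x^3 + 10*x^2 + 13*x - 93 = -5*x - 3, so -2*x^3 + 10*x^2 + 18*x - 90 = 0, which factors as -2*(x - 5)*(x - 3)*(x + 3) = 0. The curves meet at x = -3, 3, 5.
On [-3, 3], y = -5*x - 3 is on top; that piece has area ∫[-3,3] (-(-2*x^3 + 10*x^2 + 18*x - 90)) dx = 360.
On [3, 5], y = -2*x^3 + 10*x^2 + 13*x - 93 is on top; that piece has area ∫[3,5] (-2*x^3 + 10*x^2 + 18*x - 90) dx = 56/3.
Total enclosed area = 360 + 56/3 = 1136/3.

1136/3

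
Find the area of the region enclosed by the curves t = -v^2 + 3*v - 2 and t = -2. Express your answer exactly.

Both boundary curves give t as a function of v, so integrate with respect to v. Setting them equal: -v^2 + 3*v = 0, i.e. -v*(v - 3) = 0, so they meet at v = 0, 3.
For v in [0, 3], t = -v^2 + 3*v - 2 is on the right; area = ∫[0,3] (-v^2 + 3*v) dv = 9/2.

9/2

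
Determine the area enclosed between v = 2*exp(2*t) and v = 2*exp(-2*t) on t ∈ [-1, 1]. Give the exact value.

The difference (2*exp(2*t)) - (2*exp(-2*t)) = 2*exp(2*t) - 2*exp(-2*t) changes sign at t = 0 inside [-1, 1], so split the integral there.
∫[-1,0] (2*exp(2*t) - 2*exp(-2*t)) dt = -exp(2) - exp(-2) + 2; the area of that piece is -2 + exp(-2) + exp(2).
∫[0,1] (2*exp(2*t) - 2*exp(-2*t)) dt = -2 + exp(-2) + exp(2).
Total area = (-2 + exp(-2) + exp(2)) + (-2 + exp(-2) + exp(2)) = -4 + 2*exp(-2) + 2*exp(2).

-4 + 2*exp(-2) + 2*exp(2)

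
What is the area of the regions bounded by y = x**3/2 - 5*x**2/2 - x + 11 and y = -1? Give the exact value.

Set the curves equal: x**3/2 - 5*x**2/2 - x + 11 = -1, so x**3/2 - 5*x**2/2 - x + 12 = 0, which factors as (x - 4)*(x - 3)*(x + 2)/2 = 0. The curves meet at x = -2, 3, 4.
On [-2, 3], y = x**3/2 - 5*x**2/2 - x + 11 is on top; that piece has area ∫[-2,3] (x**3/2 - 5*x**2/2 - x + 12) dx = 875/24.
On [3, 4], y = -1 is on top; that piece has area ∫[3,4] (-(x**3/2 - 5*x**2/2 - x + 12)) dx = 11/24.
Total enclosed area = 875/24 + 11/24 = 443/12.

443/12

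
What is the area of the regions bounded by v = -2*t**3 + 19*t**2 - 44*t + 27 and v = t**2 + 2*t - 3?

16

Set the curves equal: -2*t**3 + 19*t**2 - 44*t + 27 = t**2 + 2*t - 3, so -2*t**3 + 18*t**2 - 46*t + 30 = 0, which factors as -2*(t - 5)*(t - 3)*(t - 1) = 0. The curves meet at t = 1, 3, 5.
On [1, 3], v = t**2 + 2*t - 3 is on top; that piece has area ∫[1,3] (-(-2*t**3 + 18*t**2 - 46*t + 30)) dt = 8.
On [3, 5], v = -2*t**3 + 19*t**2 - 44*t + 27 is on top; that piece has area ∫[3,5] (-2*t**3 + 18*t**2 - 46*t + 30) dt = 8.
Total enclosed area = 8 + 8 = 16.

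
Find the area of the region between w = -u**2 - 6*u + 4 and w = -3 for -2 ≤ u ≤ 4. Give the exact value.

72

The difference (-u**2 - 6*u + 4) - (-3) = -u**2 - 6*u + 7 changes sign at u = 1 inside [-2, 4], so split the integral there.
∫[-2,1] (-u**2 - 6*u + 7) du = 27.
∫[1,4] (-u**2 - 6*u + 7) du = -45; the area of that piece is 45.
Total area = 27 + 45 = 72.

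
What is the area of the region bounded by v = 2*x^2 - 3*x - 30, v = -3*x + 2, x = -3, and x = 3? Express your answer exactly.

On [-3, 3], (2*x^2 - 3*x - 30) - (-3*x + 2) = 2*x^2 - 32 is ≤ 0 throughout, so the area is a single integral of |2*x^2 - 32|.
∫[-3,3] (2*x^2 - 32) dx = -156; the area of that piece is 156.

156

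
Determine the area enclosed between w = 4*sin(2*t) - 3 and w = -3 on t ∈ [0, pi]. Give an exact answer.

8

The difference (4*sin(2*t) - 3) - (-3) = 4*sin(2*t) changes sign at t = pi/2 inside [0, pi], so split the integral there.
∫[0,pi/2] (4*sin(2*t)) dt = 4.
∫[pi/2,pi] (4*sin(2*t)) dt = -4; the area of that piece is 4.
Total area = 4 + 4 = 8.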